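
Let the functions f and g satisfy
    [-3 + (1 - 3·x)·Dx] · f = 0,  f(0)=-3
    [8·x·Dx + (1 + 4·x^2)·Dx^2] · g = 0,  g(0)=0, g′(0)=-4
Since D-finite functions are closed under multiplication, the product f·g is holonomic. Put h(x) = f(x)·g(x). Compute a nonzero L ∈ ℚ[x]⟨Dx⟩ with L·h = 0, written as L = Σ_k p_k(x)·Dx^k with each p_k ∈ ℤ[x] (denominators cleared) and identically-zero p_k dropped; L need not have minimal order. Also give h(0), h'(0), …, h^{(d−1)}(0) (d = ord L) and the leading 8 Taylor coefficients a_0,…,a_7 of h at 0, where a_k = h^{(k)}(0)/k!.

L = 24·x + (6 - 8·x + 48·x^2)·Dx + (-1 + 3·x - 4·x^2 + 12·x^3)·Dx^2  (order 2).
h: a_k = 0, 12, 36, 92, 276, 4332/5, 12996/5, 269076/35, …
ICs: h(0) = 0, h′(0) = 12.

f: a_k = -3, -9, -27, -81, -243, -729, -2187, -6561, …
g: a_k = 0, -4, 0, 16/3, 0, -64/5, 0, 256/7, …
Sym-product of L_f,L_g gives L₀ (≤ ord 2).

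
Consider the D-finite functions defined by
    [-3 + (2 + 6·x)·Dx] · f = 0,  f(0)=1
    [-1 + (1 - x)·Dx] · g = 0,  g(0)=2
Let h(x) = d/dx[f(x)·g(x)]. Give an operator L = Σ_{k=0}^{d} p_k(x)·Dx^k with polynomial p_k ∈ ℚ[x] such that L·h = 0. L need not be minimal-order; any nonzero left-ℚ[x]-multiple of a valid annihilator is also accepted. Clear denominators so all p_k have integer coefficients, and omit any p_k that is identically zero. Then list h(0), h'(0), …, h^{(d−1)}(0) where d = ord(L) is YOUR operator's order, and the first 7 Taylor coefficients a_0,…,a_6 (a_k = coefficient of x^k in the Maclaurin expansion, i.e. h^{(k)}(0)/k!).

f: a_k = 1, 3/2, -9/8, 27/16, -405/128, 1701/256, -15309/1024, …
g: a_k = 2, 2, 2, 2, 2, 2, 2, …
Product ⇒ symmetric product L₀, ord ≤ 1.
h₀' ⇒ L via d/dx closure of L₀.
L = (11 + 90·x + 27·x^2) + (-10 - 26·x + 18·x^2 + 18·x^3)·Dx  (order 1).
h: a_k = 5, 11/2, 147/8, -13/16, 8375/128, -25827/256, 384671/1024, …
ICs: h(0) = 5.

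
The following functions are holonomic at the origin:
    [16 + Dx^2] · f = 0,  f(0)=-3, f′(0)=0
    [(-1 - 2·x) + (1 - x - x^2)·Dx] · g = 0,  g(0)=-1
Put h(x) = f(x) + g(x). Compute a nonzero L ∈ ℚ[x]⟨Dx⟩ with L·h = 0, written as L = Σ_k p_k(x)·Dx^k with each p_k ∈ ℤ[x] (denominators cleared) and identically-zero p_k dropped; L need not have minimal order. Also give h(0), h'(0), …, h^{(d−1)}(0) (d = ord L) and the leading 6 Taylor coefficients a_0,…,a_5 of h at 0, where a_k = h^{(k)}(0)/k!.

f: a_k = -3, 0, 24, 0, -32, 0, …
g: a_k = -1, -1, -2, -3, -5, -8, …
Weyl lclm of L_f,L_g ⇒ L₀ (ord ≤ 3).
L = (-272 - 384·x + 352·x^2 - 192·x^3 - 640·x^4 - 256·x^5) + (160 - 368·x - 32·x^2 + 544·x^3 - 48·x^4 - 384·x^5 - 128·x^6)·Dx + (-17 - 24·x + 22·x^2 - 12·x^3 - 40·x^4 - 16·x^5)·Dx^2 + (10 - 23·x - 2·x^2 + 34·x^3 - 3·x^4 - 24·x^5 - 8·x^6)·Dx^3  (order 3).
h: a_k = -4, -1, 22, -3, -37, -8, …
ICs: h(0) = -4, h′(0) = -1, h′′(0) = 44.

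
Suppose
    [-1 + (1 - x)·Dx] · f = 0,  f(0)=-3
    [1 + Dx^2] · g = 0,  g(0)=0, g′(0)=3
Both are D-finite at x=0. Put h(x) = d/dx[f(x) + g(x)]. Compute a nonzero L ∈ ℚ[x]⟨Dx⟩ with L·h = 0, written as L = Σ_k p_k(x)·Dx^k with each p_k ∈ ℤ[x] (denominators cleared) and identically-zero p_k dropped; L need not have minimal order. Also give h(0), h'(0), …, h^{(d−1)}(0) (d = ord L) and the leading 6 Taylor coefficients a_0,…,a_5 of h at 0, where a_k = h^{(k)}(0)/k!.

f: a_k = -3, -3, -3, -3, -3, -3, …
g: a_k = 0, 3, 0, -1/2, 0, 1/40, …
Sum ⇒ L₀ = lclm(L_f,L_g) in ℚ(x)⟨Dx⟩.
Derive L from L₀ (diff closure).
L = (26 - 4·x + 2·x^2) + (-7 + 9·x - 3·x^2 + x^3)·Dx + (26 - 4·x + 2·x^2)·Dx^2 + (-7 + 9·x - 3·x^2 + x^3)·Dx^3  (order 3).
h: a_k = 0, -6, -21/2, -12, -119/8, -18, …
ICs: h(0) = 0, h′(0) = -6, h′′(0) = -21.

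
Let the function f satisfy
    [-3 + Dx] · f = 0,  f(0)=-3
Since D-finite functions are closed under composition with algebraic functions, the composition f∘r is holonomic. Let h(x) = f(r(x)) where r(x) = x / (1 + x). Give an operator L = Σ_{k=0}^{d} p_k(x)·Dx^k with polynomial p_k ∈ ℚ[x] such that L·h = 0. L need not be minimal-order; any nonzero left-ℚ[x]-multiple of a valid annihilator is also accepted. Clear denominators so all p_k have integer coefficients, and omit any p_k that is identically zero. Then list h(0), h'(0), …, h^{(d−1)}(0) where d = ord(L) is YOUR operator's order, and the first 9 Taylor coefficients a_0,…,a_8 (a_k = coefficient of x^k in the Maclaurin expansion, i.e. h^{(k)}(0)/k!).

L = -3 + (1 + 2·x + x^2)·Dx  (order 1).
h: a_k = -3, -9, -9/2, 9/2, -9/8, -63/40, 207/80, -1233/560, 4869/4480, …
ICs: h(0) = -3.

f: a_k = -3, -9, -27/2, -27/2, -81/8, -243/40, -243/80, -729/560, -2187/4480, …
h₀=f(r): pull back L_f along r ⇒ L₀.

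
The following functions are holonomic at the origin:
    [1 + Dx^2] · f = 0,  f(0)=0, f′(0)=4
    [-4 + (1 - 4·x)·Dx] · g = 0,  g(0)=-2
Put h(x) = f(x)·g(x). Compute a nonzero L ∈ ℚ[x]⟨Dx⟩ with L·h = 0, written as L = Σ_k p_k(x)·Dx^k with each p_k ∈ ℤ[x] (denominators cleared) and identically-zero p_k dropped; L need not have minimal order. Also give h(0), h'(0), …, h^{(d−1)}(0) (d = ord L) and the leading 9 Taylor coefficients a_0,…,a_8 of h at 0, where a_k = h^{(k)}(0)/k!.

L = (-1 + 4·x) + 8·Dx + (-1 + 4·x)·Dx^2  (order 2).
h: a_k = 0, -8, -32, -380/3, -1520/3, -30401/15, -121604/15, -20429471/630, -40858942/315, …
ICs: h(0) = 0, h′(0) = -8.

f: a_k = 0, 4, 0, -2/3, 0, 1/30, 0, -1/1260, 0, …
g: a_k = -2, -8, -32, -128, -512, -2048, -8192, -32768, -131072, …
Product ⇒ symmetric product L₀, ord ≤ 2.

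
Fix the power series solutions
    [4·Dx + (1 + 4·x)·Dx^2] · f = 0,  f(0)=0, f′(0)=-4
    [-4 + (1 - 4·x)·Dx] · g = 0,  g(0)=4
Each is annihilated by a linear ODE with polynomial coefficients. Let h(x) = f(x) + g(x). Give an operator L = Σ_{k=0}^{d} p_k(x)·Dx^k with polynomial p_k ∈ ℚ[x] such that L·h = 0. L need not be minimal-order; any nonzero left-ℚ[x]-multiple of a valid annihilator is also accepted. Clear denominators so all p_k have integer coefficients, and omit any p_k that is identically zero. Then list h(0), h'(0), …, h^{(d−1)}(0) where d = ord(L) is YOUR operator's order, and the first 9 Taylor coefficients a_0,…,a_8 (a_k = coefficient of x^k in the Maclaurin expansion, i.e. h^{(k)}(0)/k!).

L = (-160 - 128·x)·Dx + (-16 - 256·x - 256·x^2)·Dx^2 + (3 + 4·x - 48·x^2 - 64·x^3)·Dx^3  (order 3).
h: a_k = 4, 12, 72, 704/3, 1088, 19456/5, 51200/3, 442368/7, 270336, …
ICs: h(0) = 4, h′(0) = 12, h′′(0) = 144.

f: a_k = 0, -4, 8, -64/3, 64, -1024/5, 2048/3, -16384/7, 8192, …
g: a_k = 4, 16, 64, 256, 1024, 4096, 16384, 65536, 262144, …
f+g: L₀ = lclm(L_f,L_g), ord ≤ 2+1.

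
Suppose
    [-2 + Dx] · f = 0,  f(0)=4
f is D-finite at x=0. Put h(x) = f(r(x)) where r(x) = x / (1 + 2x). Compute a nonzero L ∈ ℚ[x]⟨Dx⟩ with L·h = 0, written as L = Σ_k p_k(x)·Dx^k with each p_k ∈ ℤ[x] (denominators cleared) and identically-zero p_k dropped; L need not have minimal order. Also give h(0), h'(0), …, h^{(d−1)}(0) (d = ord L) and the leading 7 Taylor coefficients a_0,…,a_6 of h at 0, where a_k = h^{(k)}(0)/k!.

L = -2 + (1 + 4·x + 4·x^2)·Dx  (order 1).
h: a_k = 4, 8, -8, 16/3, 8/3, -304/15, 2416/45, …
ICs: h(0) = 4.

f: a_k = 4, 8, 8, 16/3, 8/3, 16/15, 16/45, …
f∘r: x↦r, Dx↦Dx/r' in L_f ⇒ L₀.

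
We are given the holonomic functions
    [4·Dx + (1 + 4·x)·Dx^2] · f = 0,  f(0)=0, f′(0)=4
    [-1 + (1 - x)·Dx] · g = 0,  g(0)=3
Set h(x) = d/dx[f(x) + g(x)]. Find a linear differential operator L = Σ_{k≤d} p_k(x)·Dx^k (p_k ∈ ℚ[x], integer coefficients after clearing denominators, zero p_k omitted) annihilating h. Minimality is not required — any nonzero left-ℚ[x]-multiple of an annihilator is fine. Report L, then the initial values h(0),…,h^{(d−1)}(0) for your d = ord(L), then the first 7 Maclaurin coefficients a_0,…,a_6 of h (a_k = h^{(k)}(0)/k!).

L = (-44 - 16·x) + (13 - 56·x - 32·x^2)·Dx + (3 + 11·x - 6·x^2 - 8·x^3)·Dx^2  (order 2).
h: a_k = 7, -10, 73, -244, 1039, -4078, 16405, …
ICs: h(0) = 7, h′(0) = -10.

f: a_k = 0, 4, -8, 64/3, -64, 1024/5, -2048/3, …
g: a_k = 3, 3, 3, 3, 3, 3, 3, …
L₀ := lclm(L_f,L_g); ord L₀ ≤ 2+1.
h₀' ⇒ L via d/dx closure of L₀.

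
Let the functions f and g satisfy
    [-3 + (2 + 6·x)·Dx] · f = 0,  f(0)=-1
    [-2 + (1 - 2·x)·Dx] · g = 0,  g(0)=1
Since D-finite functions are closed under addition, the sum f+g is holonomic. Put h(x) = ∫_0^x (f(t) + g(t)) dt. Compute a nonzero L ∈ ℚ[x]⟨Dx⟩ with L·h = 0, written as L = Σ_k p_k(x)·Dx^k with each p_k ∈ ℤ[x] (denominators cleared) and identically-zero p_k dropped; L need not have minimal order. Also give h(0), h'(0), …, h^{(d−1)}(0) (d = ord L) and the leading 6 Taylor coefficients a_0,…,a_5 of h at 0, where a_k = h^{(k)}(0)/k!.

L = (66 + 108·x)·Dx + (-41 - 156·x - 324·x^2)·Dx^2 + (2 + 38·x + 24·x^2 - 216·x^3)·Dx^3  (order 3).
h: a_k = 0, 0, 1/4, 41/24, 101/64, 2453/640, …
ICs: h(0) = 0, h′(0) = 0, h′′(0) = 1/2.

f: a_k = -1, -3/2, 9/8, -27/16, 405/128, -1701/256, …
g: a_k = 1, 2, 4, 8, 16, 32, …
h₀=f+g: left-lcm gives L₀, ord ≤ 2.
h=∫₀ˣh₀: take L = L₀·Dx.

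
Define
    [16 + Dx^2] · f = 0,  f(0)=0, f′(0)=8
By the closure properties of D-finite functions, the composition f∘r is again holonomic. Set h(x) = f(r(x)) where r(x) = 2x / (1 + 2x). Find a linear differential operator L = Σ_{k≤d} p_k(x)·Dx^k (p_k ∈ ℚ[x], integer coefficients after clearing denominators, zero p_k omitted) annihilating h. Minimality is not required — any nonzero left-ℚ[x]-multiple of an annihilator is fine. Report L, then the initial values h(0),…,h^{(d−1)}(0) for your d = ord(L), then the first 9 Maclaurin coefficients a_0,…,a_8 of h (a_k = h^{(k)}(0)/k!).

f: a_k = 0, 8, 0, -64/3, 0, 256/15, 0, -2048/315, 0, …
f∘r: x↦r, Dx↦Dx/r' in L_f ⇒ L₀.
L = 64 + (4 + 24·x + 48·x^2 + 32·x^3)·Dx + (1 + 8·x + 24·x^2 + 32·x^3 + 16·x^4)·Dx^2  (order 2).
h: a_k = 0, 16, -32, -320/3, 896, -49408/15, 7680, -2520064/315, -1288192/45, …
ICs: h(0) = 0, h′(0) = 16.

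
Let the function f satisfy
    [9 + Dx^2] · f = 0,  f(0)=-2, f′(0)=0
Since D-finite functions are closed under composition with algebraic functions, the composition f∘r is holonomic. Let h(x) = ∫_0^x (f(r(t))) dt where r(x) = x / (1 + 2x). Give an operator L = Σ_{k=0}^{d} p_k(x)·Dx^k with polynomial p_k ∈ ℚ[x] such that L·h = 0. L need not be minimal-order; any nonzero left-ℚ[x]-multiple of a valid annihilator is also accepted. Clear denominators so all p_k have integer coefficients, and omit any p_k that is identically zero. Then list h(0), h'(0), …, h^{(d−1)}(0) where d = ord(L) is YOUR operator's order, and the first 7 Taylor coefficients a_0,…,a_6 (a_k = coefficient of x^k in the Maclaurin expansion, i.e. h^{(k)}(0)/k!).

L = 9·Dx + (4 + 24·x + 48·x^2 + 32·x^3)·Dx^2 + (1 + 8·x + 24·x^2 + 32·x^3 + 16·x^4)·Dx^3  (order 3).
h: a_k = 0, -2, 0, 3, -9, 81/4, -39, …
ICs: h(0) = 0, h′(0) = -2, h′′(0) = 0.

f: a_k = -2, 0, 9, 0, -27/4, 0, 81/40, …
Substitute x→r, Dx→(1/r')Dx; clear ⇒ L₀.
∫: right-multiply L₀ by Dx.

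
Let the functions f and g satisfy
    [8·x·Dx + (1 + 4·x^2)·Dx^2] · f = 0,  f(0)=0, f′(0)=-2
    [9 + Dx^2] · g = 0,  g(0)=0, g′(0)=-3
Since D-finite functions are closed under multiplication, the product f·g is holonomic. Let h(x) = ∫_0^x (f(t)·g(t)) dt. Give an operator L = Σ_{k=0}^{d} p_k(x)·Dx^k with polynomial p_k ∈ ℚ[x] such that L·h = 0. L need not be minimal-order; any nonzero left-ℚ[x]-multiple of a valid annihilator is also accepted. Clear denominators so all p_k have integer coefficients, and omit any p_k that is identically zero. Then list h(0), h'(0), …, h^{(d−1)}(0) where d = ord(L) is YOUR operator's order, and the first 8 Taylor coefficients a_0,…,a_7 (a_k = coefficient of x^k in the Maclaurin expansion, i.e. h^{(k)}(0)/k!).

f: a_k = 0, -2, 0, 8/3, 0, -32/5, 0, 128/7, …
g: a_k = 0, -3, 0, 9/2, 0, -81/40, 0, 243/560, …
Sym-product of L_f,L_g gives L₀ (≤ ord 4).
∫: right-multiply L₀ by Dx.
L = (2925 + 31536·x^2 + 95904·x^4 + 186624·x^6 + 186624·x^8)·Dx + (2448·x + 20160·x^3 + 62208·x^5 + 82944·x^7)·Dx^2 + (442 + 5088·x^2 + 19008·x^4 + 41472·x^6 + 41472·x^8)·Dx^3 + (272·x + 2240·x^3 + 6912·x^5 + 9216·x^7)·Dx^4 + (13 + 176·x^2 + 928·x^4 + 2304·x^6 + 2304·x^8)·Dx^5  (order 5).
h: a_k = 0, 0, 0, 2, 0, -17/5, 0, 141/28, …
ICs: h(0) = 0, h′(0) = 0, h′′(0) = 0, h′′′(0) = 12, h′′′′(0) = 0.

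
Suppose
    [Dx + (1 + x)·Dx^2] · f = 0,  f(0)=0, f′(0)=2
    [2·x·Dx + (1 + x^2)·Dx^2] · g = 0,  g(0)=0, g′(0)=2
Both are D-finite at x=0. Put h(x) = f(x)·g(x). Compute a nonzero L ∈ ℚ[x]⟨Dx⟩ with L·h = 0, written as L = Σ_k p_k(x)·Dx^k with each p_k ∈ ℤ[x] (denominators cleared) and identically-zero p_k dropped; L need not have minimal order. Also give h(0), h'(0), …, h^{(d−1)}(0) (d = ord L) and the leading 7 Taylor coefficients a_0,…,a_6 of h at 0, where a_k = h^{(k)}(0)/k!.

f: a_k = 0, 2, -1, 2/3, -1/2, 2/5, -1/3, …
g: a_k = 0, 2, 0, -2/3, 0, 2/5, 0, …
Product ⇒ symmetric product L₀, ord ≤ 4.
L = (24 + 44·x + 80·x^2 + 156·x^3 + 120·x^4 + 52·x^5 + 4·x^7)·Dx + (18 + 124·x + 308·x^2 + 484·x^3 + 544·x^4 + 372·x^5 + 140·x^6 + 12·x^7 + 14·x^8)·Dx^2 + (12 + 64·x + 192·x^2 + 312·x^3 + 360·x^4 + 312·x^5 + 192·x^6 + 72·x^7 + 12·x^8 + 8·x^9)·Dx^3 + (5 + 18·x + 37·x^2 + 56·x^3 + 66·x^4 + 60·x^5 + 42·x^6 + 24·x^7 + 9·x^8 + 2·x^9 + x^10)·Dx^4  (order 4).
h: a_k = 0, 0, 4, -2, 0, -1/3, 52/45, …
ICs: h(0) = 0, h′(0) = 0, h′′(0) = 8, h′′′(0) = -12.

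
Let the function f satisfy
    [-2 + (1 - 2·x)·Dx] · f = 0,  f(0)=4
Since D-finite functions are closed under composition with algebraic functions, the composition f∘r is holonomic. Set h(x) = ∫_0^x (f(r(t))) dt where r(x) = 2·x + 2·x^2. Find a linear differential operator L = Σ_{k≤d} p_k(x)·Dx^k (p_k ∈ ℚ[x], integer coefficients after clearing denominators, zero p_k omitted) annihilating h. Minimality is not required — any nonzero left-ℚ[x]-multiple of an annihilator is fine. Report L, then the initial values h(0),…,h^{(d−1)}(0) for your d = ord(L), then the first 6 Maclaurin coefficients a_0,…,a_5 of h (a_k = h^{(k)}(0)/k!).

L = (4 + 8·x)·Dx + (-1 + 4·x + 4·x^2)·Dx^2  (order 2).
h: a_k = 0, 4, 8, 80/3, 96, 1856/5, …
ICs: h(0) = 0, h′(0) = 4.

f: a_k = 4, 8, 16, 32, 64, 128, …
Substitute x→r, Dx→(1/r')Dx; clear ⇒ L₀.
h=∫h₀ ⇒ L = L₀·Dx.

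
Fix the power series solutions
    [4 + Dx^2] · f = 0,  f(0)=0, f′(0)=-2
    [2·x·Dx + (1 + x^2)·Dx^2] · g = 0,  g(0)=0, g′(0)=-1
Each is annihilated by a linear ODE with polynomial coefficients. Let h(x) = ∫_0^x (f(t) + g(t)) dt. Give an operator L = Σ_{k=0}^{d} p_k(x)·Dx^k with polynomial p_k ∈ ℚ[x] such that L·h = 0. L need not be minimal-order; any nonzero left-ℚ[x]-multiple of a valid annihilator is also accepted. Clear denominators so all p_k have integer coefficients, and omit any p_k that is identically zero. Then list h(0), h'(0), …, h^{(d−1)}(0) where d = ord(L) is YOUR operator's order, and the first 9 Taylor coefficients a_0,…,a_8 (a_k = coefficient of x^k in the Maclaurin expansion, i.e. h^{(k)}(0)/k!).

L = (-32·x + 80·x^3 + 16·x^5)·Dx^2 + (4 + 32·x^2 + 36·x^4 + 8·x^6)·Dx^3 + (-8·x + 20·x^3 + 4·x^5)·Dx^4 + (1 + 8·x^2 + 9·x^4 + 2·x^6)·Dx^5  (order 5).
h: a_k = 0, 0, -3/2, 0, 5/12, 0, -7/90, 0, 53/2520, …
ICs: h(0) = 0, h′(0) = 0, h′′(0) = -3, h′′′(0) = 0, h′′′′(0) = 10.

f: a_k = 0, -2, 0, 4/3, 0, -4/15, 0, 8/315, 0, …
g: a_k = 0, -1, 0, 1/3, 0, -1/5, 0, 1/7, 0, …
Weyl lclm of L_f,L_g ⇒ L₀ (ord ≤ 4).
h=∫₀ˣh₀: take L = L₀·Dx.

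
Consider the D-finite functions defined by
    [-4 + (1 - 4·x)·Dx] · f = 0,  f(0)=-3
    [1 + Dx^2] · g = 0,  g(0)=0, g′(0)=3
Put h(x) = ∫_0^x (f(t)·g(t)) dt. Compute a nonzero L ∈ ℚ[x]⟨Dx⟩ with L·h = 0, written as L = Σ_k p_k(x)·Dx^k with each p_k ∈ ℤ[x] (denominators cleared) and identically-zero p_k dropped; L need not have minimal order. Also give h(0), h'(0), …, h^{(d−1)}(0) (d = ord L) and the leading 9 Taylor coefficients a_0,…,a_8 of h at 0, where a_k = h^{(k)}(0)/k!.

L = (-1 + 4·x)·Dx + 8·Dx^2 + (-1 + 4·x)·Dx^3  (order 3).
h: a_k = 0, 0, -9/2, -12, -285/8, -114, -30401/80, -13029/10, -20429471/4480, …
ICs: h(0) = 0, h′(0) = 0, h′′(0) = -9.

f: a_k = -3, -12, -48, -192, -768, -3072, -12288, -49152, -196608, …
g: a_k = 0, 3, 0, -1/2, 0, 1/40, 0, -1/1680, 0, …
f·g: L₀ = L_f ⊗_s L_g, ord ≤ 1·2.
Integrate: L := L₀·Dx.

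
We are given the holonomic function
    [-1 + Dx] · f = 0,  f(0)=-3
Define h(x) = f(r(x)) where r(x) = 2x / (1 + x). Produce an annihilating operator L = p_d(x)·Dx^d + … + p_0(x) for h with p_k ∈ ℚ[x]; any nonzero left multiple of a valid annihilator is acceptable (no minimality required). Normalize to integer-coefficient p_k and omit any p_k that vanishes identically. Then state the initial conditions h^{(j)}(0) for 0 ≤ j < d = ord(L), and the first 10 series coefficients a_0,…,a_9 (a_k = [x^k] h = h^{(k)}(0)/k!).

f: a_k = -3, -3, -3/2, -1/2, -1/8, -1/40, -1/240, -1/1680, -1/13440, -1/120960, …
Substitute x→r, Dx→(1/r')Dx; clear ⇒ L₀.
L = -2 + (1 + 2·x + x^2)·Dx  (order 1).
h: a_k = -3, -6, 0, 2, -2, 6/5, -4/15, -10/21, 32/35, -142/135, …
ICs: h(0) = -3.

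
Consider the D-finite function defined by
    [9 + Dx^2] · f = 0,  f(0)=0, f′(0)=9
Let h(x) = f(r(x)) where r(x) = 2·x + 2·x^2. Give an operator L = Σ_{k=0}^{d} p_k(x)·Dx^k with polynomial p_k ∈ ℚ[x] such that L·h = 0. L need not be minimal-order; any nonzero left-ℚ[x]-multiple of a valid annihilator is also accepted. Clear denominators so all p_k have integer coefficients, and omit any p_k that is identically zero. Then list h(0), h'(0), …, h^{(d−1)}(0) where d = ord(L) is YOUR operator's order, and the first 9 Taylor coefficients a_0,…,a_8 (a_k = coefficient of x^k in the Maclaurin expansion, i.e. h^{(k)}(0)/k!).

L = (36 + 216·x + 432·x^2 + 288·x^3) - 2·Dx + (1 + 2·x)·Dx^2  (order 2).
h: a_k = 0, 18, 18, -108, -324, -648/5, 864, 62208/35, 3888/5, …
ICs: h(0) = 0, h′(0) = 18.

f: a_k = 0, 9, 0, -27/2, 0, 243/40, 0, -729/560, 0, …
Substitute x→r, Dx→(1/r')Dx; clear ⇒ L₀.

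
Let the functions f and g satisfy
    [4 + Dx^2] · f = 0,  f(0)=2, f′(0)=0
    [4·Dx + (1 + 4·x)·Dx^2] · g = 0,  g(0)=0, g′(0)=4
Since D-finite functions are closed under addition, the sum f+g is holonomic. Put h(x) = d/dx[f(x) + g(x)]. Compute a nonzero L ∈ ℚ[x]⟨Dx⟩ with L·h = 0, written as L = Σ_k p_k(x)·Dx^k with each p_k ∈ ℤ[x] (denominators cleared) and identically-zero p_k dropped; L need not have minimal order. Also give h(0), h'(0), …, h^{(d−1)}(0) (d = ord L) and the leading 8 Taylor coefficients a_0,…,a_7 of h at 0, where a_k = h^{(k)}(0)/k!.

L = (400 + 128·x + 256·x^2) + (36 + 176·x + 192·x^2 + 256·x^3)·Dx + (100 + 32·x + 64·x^2)·Dx^2 + (9 + 44·x + 48·x^2 + 64·x^3)·Dx^3  (order 3).
h: a_k = 4, -24, 64, -752/3, 1024, -61456/15, 16384, -20643808/315, …
ICs: h(0) = 4, h′(0) = -24, h′′(0) = 128.

f: a_k = 2, 0, -4, 0, 4/3, 0, -8/45, 0, …
g: a_k = 0, 4, -8, 64/3, -64, 1024/5, -2048/3, 16384/7, …
Weyl lclm of L_f,L_g ⇒ L₀ (ord ≤ 4).
h=h₀': d/dx-closure on L₀ ⇒ L.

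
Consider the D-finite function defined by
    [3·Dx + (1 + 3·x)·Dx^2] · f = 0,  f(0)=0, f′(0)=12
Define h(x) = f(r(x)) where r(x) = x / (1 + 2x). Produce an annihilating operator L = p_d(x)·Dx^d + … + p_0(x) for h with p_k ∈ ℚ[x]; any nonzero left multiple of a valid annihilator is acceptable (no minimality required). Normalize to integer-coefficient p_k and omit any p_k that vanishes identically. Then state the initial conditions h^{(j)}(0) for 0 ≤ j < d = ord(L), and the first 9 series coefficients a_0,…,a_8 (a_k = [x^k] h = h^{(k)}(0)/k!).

f: a_k = 0, 12, -18, 36, -81, 972/5, -486, 8748/7, -6561/2, …
Change of var in L_f (x↦r) gives L₀.
L = (7 + 20·x)·Dx + (1 + 7·x + 10·x^2)·Dx^2  (order 2).
h: a_k = 0, 12, -42, 156, -609, 12372/5, -10374, 311988/7, -390369/2, …
ICs: h(0) = 0, h′(0) = 12.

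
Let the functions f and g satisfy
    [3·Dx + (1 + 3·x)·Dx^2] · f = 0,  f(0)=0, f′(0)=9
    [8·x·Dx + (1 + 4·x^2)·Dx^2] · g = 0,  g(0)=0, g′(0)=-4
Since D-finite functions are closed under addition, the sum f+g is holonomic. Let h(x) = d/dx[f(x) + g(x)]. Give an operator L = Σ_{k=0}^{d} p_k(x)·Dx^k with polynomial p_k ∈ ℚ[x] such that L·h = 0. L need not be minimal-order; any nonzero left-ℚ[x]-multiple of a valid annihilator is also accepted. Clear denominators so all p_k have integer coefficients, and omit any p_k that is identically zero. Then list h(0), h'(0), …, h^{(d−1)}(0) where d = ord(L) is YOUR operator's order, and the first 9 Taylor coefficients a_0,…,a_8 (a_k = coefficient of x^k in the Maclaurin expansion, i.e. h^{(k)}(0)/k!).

f: a_k = 0, 9, -27/2, 27, -243/4, 729/5, -729/2, 6561/7, -19683/8, …
g: a_k = 0, -4, 0, 16/3, 0, -64/5, 0, 256/7, 0, …
L₀ := lclm(L_f,L_g); ord L₀ ≤ 2+2.
Differentiate: ansatz ord ≤ ord L₀ ⇒ L.
L = (-24 - 216·x + 288·x^2 + 288·x^3) + (-26 - 48·x - 120·x^2 + 576·x^3 + 576·x^4)·Dx + (-3 - x + 24·x^2 + 32·x^3 + 144·x^4 + 144·x^5)·Dx^2  (order 2).
h: a_k = 5, -27, 97, -243, 665, -2187, 6817, -19683, 58025, …
ICs: h(0) = 5, h′(0) = -27.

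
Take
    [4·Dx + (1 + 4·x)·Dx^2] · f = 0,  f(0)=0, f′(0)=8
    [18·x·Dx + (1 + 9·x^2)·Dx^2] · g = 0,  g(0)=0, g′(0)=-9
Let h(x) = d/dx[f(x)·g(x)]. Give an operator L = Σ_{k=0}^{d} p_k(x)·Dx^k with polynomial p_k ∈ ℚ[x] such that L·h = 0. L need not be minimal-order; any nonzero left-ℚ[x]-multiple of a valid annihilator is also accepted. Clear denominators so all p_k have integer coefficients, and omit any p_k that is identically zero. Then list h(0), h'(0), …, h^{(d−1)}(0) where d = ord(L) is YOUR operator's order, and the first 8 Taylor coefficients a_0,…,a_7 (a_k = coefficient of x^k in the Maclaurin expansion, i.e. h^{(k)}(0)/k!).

f: a_k = 0, 8, -16, 128/3, -128, 2048/5, -4096/3, 32768/7, …
g: a_k = 0, -9, 0, 27, 0, -729/5, 0, 6561/7, …
f·g: L₀ = L_f ⊗_s L_g, ord ≤ 2·2.
Derive L from L₀ (diff closure).
L = (2448 + 17280·x + 76464·x^2 + 518400·x^3 + 1399680·x^4 + 2426112·x^5 + 1679616·x^7) + (452 + 10800·x + 98028·x^2 + 491184·x^3 + 1840320·x^4 + 4339008·x^5 + 6531840·x^6 + 1259712·x^7 + 5878656·x^8)·Dx + (136 + 1912·x + 18576·x^2 + 103608·x^3 + 389448·x^4 + 1100304·x^5 + 2239488·x^6 + 3277584·x^7 + 1259712·x^8 + 3359232·x^9)·Dx^2 + (13 + 176·x + 1234·x^2 + 6048·x^3 + 22833·x^4 + 68688·x^5 + 154224·x^6 + 279936·x^7 + 399492·x^8 + 209952·x^9 + 419904·x^10)·Dx^3  (order 3).
h: a_k = 0, -144, 432, -672, 3600, -111024/5, 390768/5, -1191744/5, …
ICs: h(0) = 0, h′(0) = -144, h′′(0) = 864.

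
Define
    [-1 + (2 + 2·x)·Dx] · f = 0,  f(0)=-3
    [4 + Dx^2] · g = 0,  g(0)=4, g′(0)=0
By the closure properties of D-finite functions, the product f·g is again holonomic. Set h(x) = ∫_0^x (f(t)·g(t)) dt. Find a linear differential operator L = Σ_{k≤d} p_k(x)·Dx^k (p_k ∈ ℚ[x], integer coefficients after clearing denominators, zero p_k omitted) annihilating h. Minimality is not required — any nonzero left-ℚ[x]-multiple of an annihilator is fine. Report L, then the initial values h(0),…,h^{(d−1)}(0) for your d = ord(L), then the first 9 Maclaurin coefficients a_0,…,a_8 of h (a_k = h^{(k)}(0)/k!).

L = (19 + 32·x + 16·x^2)·Dx + (-4 - 4·x)·Dx^2 + (4 + 8·x + 4·x^2)·Dx^3  (order 3).
h: a_k = 0, -12, -3, 17/2, 45/16, -337/160, -181/384, 5281/26880, 3811/61440, …
ICs: h(0) = 0, h′(0) = -12, h′′(0) = -6.

f: a_k = -3, -3/2, 3/8, -3/16, 15/128, -21/256, 63/1024, -99/2048, 1287/32768, …
g: a_k = 4, 0, -8, 0, 8/3, 0, -16/45, 0, 8/315, …
Sym-product of L_f,L_g gives L₀ (≤ ord 2).
h=∫h₀ ⇒ L = L₀·Dx.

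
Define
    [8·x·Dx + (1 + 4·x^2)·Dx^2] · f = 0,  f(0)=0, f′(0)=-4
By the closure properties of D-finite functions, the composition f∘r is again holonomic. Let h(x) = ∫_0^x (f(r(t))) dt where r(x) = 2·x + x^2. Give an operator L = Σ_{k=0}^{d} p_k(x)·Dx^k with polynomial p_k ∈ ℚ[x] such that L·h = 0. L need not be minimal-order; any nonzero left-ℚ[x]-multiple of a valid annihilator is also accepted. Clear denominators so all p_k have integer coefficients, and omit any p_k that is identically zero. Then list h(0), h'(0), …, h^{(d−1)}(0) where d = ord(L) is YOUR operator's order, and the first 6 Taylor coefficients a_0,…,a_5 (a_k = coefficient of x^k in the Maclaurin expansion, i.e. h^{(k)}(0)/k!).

L = (-1 + 32·x + 64·x^2 + 48·x^3 + 12·x^4)·Dx^2 + (1 + x + 16·x^2 + 32·x^3 + 20·x^4 + 4·x^5)·Dx^3  (order 3).
h: a_k = 0, 0, -4, -4/3, 32/3, 64/5, …
ICs: h(0) = 0, h′(0) = 0, h′′(0) = -8.

f: a_k = 0, -4, 0, 16/3, 0, -64/5, …
Substitute x→r, Dx→(1/r')Dx; clear ⇒ L₀.
Integrate: L := L₀·Dx.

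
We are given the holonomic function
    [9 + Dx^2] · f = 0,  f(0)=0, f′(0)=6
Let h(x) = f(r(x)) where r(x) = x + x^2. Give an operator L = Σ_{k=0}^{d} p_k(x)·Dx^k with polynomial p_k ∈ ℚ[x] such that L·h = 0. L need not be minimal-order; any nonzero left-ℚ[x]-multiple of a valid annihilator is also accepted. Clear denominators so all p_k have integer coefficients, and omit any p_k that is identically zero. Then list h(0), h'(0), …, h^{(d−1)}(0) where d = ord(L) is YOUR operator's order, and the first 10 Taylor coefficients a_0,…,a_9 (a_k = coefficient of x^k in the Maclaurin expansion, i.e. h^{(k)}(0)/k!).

L = (9 + 54·x + 108·x^2 + 72·x^3) - 2·Dx + (1 + 2·x)·Dx^2  (order 2).
h: a_k = 0, 6, 6, -9, -27, -459/20, 45/4, 11097/280, 1377/40, 4779/2240, …
ICs: h(0) = 0, h′(0) = 6.

f: a_k = 0, 6, 0, -9, 0, 81/20, 0, -243/280, 0, 243/2240, …
h₀=f(r): pull back L_f along r ⇒ L₀.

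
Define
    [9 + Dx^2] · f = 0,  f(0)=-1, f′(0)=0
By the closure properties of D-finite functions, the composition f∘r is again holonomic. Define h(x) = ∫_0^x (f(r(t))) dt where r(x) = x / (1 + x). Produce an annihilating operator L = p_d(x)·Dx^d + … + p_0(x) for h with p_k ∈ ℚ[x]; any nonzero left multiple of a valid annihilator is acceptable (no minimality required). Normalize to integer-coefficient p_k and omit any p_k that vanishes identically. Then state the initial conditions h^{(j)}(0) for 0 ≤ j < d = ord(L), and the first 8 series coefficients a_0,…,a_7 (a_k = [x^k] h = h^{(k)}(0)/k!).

L = 9·Dx + (2 + 6·x + 6·x^2 + 2·x^3)·Dx^2 + (1 + 4·x + 6·x^2 + 4·x^3 + x^4)·Dx^3  (order 3).
h: a_k = 0, -1, 0, 3/2, -9/4, 81/40, -3/4, -117/80, …
ICs: h(0) = 0, h′(0) = -1, h′′(0) = 0.

f: a_k = -1, 0, 9/2, 0, -27/8, 0, 81/80, 0, …
L₀ from L_f via x↦r, Dx↦r'^{-1}Dx.
h=∫h₀ ⇒ L = L₀·Dx.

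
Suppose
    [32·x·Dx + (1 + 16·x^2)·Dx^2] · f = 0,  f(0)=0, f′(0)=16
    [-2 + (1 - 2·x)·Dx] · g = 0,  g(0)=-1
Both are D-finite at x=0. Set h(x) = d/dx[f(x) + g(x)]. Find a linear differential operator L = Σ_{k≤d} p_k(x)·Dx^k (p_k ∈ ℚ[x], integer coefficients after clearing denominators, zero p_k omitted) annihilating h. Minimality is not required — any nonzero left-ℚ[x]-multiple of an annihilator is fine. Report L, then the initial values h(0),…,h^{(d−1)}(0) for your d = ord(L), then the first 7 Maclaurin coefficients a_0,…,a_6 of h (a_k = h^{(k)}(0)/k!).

L = (32 - 256·x - 1536·x^2) + (-14 + 32·x + 160·x^2 - 1536·x^3)·Dx + (1 + 6·x + 96·x^3 - 256·x^4)·Dx^2  (order 2).
h: a_k = 14, -8, -280, -64, 3936, -384, -66432, …
ICs: h(0) = 14, h′(0) = -8.

f: a_k = 0, 16, 0, -256/3, 0, 4096/5, 0, …
g: a_k = -1, -2, -4, -8, -16, -32, -64, …
Weyl lclm of L_f,L_g ⇒ L₀ (ord ≤ 3).
Differentiate: ansatz ord ≤ ord L₀ ⇒ L.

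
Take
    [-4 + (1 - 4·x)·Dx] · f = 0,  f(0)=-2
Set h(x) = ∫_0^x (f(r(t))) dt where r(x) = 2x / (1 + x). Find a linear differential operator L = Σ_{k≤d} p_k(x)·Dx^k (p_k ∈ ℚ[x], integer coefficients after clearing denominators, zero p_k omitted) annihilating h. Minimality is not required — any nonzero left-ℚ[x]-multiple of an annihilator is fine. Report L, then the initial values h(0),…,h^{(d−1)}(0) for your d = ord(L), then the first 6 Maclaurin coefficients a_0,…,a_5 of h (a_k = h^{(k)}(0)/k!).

f: a_k = -2, -8, -32, -128, -512, -2048, …
Change of var in L_f (x↦r) gives L₀.
∫: right-multiply L₀ by Dx.
L = 8·Dx + (-1 + 6·x + 7·x^2)·Dx^2  (order 2).
h: a_k = 0, -2, -8, -112/3, -196, -5488/5, …
ICs: h(0) = 0, h′(0) = -2.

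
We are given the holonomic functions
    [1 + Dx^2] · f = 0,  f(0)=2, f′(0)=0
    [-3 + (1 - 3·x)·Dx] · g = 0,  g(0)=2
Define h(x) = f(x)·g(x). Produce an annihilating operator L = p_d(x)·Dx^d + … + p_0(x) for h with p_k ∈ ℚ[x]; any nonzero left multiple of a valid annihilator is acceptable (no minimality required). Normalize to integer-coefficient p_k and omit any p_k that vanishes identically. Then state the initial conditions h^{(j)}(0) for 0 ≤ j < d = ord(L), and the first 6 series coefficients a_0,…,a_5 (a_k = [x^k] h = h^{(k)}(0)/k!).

f: a_k = 2, 0, -1, 0, 1/12, 0, …
g: a_k = 2, 6, 18, 54, 162, 486, …
L₀ := L_f ⊗_s L_g (sym. prod.), ord ≤ 2.
L = (-1 + 3·x) + 6·Dx + (-1 + 3·x)·Dx^2  (order 2).
h: a_k = 4, 12, 34, 102, 1837/6, 1837/2, …
ICs: h(0) = 4, h′(0) = 12.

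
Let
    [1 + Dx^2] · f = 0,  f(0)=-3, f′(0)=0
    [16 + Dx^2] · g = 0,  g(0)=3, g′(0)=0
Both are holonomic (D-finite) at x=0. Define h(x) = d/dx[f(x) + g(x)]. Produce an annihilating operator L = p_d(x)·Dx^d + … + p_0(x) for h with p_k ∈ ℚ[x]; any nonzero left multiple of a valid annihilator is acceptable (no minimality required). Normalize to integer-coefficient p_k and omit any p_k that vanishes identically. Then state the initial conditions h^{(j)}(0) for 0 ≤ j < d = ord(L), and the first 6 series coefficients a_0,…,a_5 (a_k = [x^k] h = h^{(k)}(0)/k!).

L = 16 + 17·Dx^2 + Dx^4  (order 4).
h: a_k = 0, -45, 0, 255/2, 0, -819/8, …
ICs: h(0) = 0, h′(0) = -45, h′′(0) = 0, h′′′(0) = 765.

f: a_k = -3, 0, 3/2, 0, -1/8, 0, …
g: a_k = 3, 0, -24, 0, 32, 0, …
f+g: L₀ = lclm(L_f,L_g), ord ≤ 2+2.
Derive L from L₀ (diff closure).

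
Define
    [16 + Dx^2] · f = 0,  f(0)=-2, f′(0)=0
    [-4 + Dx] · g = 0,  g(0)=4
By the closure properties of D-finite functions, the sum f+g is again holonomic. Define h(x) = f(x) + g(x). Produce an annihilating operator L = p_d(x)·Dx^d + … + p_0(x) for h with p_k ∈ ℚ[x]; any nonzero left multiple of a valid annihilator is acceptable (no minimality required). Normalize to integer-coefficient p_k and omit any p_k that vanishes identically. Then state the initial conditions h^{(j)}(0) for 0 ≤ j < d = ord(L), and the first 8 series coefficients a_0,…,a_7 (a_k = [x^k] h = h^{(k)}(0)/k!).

f: a_k = -2, 0, 16, 0, -64/3, 0, 512/45, 0, …
g: a_k = 4, 16, 32, 128/3, 128/3, 512/15, 1024/45, 4096/315, …
L₀ := lclm(L_f,L_g); ord L₀ ≤ 2+1.
L = -64 + 16·Dx - 4·Dx^2 + Dx^3  (order 3).
h: a_k = 2, 16, 48, 128/3, 64/3, 512/15, 512/15, 4096/315, …
ICs: h(0) = 2, h′(0) = 16, h′′(0) = 96.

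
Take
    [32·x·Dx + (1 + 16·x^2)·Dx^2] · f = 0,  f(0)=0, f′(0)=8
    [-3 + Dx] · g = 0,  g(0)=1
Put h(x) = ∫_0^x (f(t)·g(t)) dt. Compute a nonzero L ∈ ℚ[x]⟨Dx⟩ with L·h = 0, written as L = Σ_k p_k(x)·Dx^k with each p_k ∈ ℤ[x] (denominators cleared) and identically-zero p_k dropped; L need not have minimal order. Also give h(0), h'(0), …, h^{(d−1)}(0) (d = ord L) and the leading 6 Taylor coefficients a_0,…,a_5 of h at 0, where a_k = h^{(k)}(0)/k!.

f: a_k = 0, 8, 0, -128/3, 0, 2048/5, …
g: a_k = 1, 3, 9/2, 9/2, 27/8, 81/40, …
L₀ := L_f ⊗_s L_g (sym. prod.), ord ≤ 2.
h=∫h₀ ⇒ L = L₀·Dx.
L = (9 - 96·x + 144·x^2)·Dx + (-6 + 32·x - 96·x^2)·Dx^2 + (1 + 16·x^2)·Dx^3  (order 3).
h: a_k = 0, 0, 4, 8, -5/3, -92/5, …
ICs: h(0) = 0, h′(0) = 0, h′′(0) = 8.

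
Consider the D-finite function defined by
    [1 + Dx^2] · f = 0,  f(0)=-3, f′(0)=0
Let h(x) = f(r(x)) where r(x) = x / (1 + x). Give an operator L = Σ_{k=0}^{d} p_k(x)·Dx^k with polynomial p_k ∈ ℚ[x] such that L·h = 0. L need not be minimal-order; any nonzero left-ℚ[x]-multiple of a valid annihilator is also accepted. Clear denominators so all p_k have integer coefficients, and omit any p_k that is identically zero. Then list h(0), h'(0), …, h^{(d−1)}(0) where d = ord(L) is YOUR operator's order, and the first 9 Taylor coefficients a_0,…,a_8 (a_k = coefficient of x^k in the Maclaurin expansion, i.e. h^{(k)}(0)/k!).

L = 1 + (2 + 6·x + 6·x^2 + 2·x^3)·Dx + (1 + 4·x + 6·x^2 + 4·x^3 + x^4)·Dx^2  (order 2).
h: a_k = -3, 0, 3/2, -3, 35/8, -11/2, 1501/240, -261/40, 16699/2688, …
ICs: h(0) = -3, h′(0) = 0.

f: a_k = -3, 0, 3/2, 0, -1/8, 0, 1/240, 0, -1/13440, …
L₀ from L_f via x↦r, Dx↦r'^{-1}Dx.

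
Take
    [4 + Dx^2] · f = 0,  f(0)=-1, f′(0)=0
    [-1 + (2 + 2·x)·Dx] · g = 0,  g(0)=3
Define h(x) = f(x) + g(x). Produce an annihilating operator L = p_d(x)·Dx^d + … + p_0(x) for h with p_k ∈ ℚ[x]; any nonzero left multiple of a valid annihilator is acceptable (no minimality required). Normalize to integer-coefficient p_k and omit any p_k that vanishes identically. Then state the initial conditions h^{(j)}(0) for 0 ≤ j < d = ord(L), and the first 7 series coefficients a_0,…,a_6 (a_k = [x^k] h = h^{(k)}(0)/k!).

L = (-76 - 128·x - 64·x^2) + (120 + 376·x + 384·x^2 + 128·x^3)·Dx + (-19 - 32·x - 16·x^2)·Dx^2 + (30 + 94·x + 96·x^2 + 32·x^3)·Dx^3  (order 3).
h: a_k = 2, 3/2, 13/8, 3/16, -301/384, 21/256, 1261/46080, …
ICs: h(0) = 2, h′(0) = 3/2, h′′(0) = 13/4.

f: a_k = -1, 0, 2, 0, -2/3, 0, 4/45, …
g: a_k = 3, 3/2, -3/8, 3/16, -15/128, 21/256, -63/1024, …
h₀=f+g: left-lcm gives L₀, ord ≤ 3.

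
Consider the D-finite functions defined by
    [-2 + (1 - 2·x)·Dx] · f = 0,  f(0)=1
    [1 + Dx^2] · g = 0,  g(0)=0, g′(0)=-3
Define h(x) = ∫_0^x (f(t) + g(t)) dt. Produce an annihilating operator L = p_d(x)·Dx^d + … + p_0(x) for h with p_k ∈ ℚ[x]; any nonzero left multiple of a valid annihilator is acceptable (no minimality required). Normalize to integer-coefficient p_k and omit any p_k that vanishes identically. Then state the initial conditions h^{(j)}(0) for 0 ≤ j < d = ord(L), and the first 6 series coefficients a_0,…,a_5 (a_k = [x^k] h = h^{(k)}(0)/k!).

f: a_k = 1, 2, 4, 8, 16, 32, …
g: a_k = 0, -3, 0, 1/2, 0, -1/40, …
h₀=f+g: left-lcm gives L₀, ord ≤ 3.
h=∫₀ˣh₀: take L = L₀·Dx.
L = (50 - 8·x + 8·x^2)·Dx + (-9 + 22·x - 12·x^2 + 8·x^3)·Dx^2 + (50 - 8·x + 8·x^2)·Dx^3 + (-9 + 22·x - 12·x^2 + 8·x^3)·Dx^4  (order 4).
h: a_k = 0, 1, -1/2, 4/3, 17/8, 16/5, …
ICs: h(0) = 0, h′(0) = 1, h′′(0) = -1, h′′′(0) = 8.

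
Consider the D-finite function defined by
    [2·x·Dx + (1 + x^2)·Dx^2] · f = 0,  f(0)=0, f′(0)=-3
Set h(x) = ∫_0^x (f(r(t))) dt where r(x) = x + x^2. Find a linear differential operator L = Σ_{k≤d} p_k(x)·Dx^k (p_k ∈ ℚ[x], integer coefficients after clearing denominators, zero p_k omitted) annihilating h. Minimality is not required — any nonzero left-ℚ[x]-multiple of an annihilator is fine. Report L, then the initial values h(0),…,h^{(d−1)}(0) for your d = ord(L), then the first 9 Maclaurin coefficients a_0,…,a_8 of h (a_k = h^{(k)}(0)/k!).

L = (-2 + 2·x + 8·x^2 + 12·x^3 + 6·x^4)·Dx^2 + (1 + 2·x + x^2 + 4·x^3 + 5·x^4 + 2·x^5)·Dx^3  (order 3).
h: a_k = 0, 0, -3/2, -1, 1/4, 3/5, 2/5, -2/7, -39/56, …
ICs: h(0) = 0, h′(0) = 0, h′′(0) = -3.

f: a_k = 0, -3, 0, 1, 0, -3/5, 0, 3/7, 0, …
Substitute x→r, Dx→(1/r')Dx; clear ⇒ L₀.
Integrate: L := L₀·Dx.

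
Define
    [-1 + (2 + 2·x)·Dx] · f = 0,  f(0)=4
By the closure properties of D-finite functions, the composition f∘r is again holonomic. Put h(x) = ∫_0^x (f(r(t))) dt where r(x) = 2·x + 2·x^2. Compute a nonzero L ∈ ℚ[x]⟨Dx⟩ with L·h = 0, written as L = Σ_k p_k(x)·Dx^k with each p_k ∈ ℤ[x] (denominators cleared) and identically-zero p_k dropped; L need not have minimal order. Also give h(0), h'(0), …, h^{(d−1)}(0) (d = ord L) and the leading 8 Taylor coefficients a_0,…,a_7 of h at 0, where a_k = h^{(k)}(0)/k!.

L = (-1 - 2·x)·Dx + (1 + 2·x + 2·x^2)·Dx^2  (order 2).
h: a_k = 0, 4, 2, 2/3, -1/2, 3/10, -1/12, -3/28, …
ICs: h(0) = 0, h′(0) = 4.

f: a_k = 4, 2, -1/2, 1/4, -5/32, 7/64, -21/256, 33/512, …
f∘r: x↦r, Dx↦Dx/r' in L_f ⇒ L₀.
h=∫h₀ ⇒ L = L₀·Dx.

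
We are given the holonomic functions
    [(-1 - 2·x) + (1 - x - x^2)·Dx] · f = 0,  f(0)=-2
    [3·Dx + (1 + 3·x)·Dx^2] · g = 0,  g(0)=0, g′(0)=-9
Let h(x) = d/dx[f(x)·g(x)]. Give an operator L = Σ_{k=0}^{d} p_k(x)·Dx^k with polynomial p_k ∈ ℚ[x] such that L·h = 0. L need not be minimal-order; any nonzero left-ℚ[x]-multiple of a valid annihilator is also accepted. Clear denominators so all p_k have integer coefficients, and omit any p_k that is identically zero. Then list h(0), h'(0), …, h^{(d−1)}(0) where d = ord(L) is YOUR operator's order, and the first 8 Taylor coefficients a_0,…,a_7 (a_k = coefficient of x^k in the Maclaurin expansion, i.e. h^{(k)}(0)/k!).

L = (102 + 270·x + 324·x^2) + (-3 + 93·x + 324·x^2 + 252·x^3)·Dx + (-5 - 22·x - 4·x^2 + 63·x^3 + 36·x^4)·Dx^2  (order 2).
h: a_k = 18, -18, 189, -270, 2871/2, -15282/5, 115659/10, -1057806/35, …
ICs: h(0) = 18, h′(0) = -18.

f: a_k = -2, -2, -4, -6, -10, -16, -26, -42, …
g: a_k = 0, -9, 27/2, -27, 243/4, -729/5, 729/2, -6561/7, …
Sym-product of L_f,L_g gives L₀ (≤ ord 2).
h=h₀': d/dx-closure on L₀ ⇒ L.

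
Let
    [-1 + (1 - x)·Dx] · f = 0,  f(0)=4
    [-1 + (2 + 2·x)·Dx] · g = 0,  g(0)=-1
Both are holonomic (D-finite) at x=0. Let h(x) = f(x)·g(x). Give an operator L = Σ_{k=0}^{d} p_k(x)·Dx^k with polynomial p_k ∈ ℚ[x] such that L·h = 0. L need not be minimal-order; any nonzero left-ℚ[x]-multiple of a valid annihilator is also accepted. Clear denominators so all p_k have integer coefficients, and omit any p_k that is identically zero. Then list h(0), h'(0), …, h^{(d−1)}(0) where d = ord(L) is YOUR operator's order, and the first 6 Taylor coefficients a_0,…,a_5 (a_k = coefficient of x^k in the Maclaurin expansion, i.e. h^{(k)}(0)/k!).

L = (3 + x) + (-2 + 2·x^2)·Dx  (order 1).
h: a_k = -4, -6, -11/2, -23/4, -179/32, -365/64, …
ICs: h(0) = -4.

f: a_k = 4, 4, 4, 4, 4, 4, …
g: a_k = -1, -1/2, 1/8, -1/16, 5/128, -7/256, …
h₀=f·g: eliminate ⇒ L₀, order ≤ 1·1.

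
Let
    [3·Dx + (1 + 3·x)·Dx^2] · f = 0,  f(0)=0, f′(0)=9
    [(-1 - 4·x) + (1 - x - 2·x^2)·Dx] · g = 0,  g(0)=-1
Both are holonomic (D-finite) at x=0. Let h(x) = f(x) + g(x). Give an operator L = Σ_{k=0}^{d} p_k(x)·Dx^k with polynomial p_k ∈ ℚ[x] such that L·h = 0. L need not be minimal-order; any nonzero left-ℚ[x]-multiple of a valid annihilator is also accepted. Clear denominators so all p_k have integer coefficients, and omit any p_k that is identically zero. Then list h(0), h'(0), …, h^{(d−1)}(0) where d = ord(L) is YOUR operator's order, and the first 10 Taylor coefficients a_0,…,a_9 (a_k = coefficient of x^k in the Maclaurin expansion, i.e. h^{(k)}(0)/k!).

L = (-66 - 270·x - 576·x^2 - 336·x^3 - 288·x^4)·Dx + (-4 - 96·x - 492·x^2 - 832·x^3 - 696·x^4 - 480·x^5)·Dx^2 + (3 + 19·x + 25·x^2 - 39·x^3 - 116·x^4 - 164·x^5 - 96·x^6)·Dx^3  (order 3).
h: a_k = -1, 8, -33/2, 22, -287/4, 624/5, -815/2, 5966/7, -21051/8, 6220, …
ICs: h(0) = -1, h′(0) = 8, h′′(0) = -33.

f: a_k = 0, 9, -27/2, 27, -243/4, 729/5, -729/2, 6561/7, -19683/8, 6561, …
g: a_k = -1, -1, -3, -5, -11, -21, -43, -85, -171, -341, …
Sum ⇒ L₀ = lclm(L_f,L_g) in ℚ(x)⟨Dx⟩.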